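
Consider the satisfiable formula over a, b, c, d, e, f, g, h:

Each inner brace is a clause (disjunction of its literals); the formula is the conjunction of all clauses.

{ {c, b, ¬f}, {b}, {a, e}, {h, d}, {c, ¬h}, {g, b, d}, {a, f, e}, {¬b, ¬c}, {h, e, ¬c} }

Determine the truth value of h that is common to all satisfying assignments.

Suppose h = True.
The clause (b) is unit, so b = True.
The clause (c) is unit, so c = True.
Now (¬c) is unsatisfied and unit — conflict.
So every satisfying assignment has h = False.

False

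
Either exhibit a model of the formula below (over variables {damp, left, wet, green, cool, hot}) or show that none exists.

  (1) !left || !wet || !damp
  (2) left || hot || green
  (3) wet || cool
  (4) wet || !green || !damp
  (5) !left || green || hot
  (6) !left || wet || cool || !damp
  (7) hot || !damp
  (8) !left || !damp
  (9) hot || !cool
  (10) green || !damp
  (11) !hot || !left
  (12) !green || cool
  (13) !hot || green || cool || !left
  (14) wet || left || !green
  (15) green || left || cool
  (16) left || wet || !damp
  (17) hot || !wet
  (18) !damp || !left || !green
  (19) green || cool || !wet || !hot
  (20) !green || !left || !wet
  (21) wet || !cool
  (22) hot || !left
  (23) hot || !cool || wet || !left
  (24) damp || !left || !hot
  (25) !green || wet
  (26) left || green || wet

damp ↦ true; left ↦ false; wet ↦ true; green ↦ true; cool ↦ true; hot ↦ true

Case wet = true:
The clause (hot) is unit, so hot = true.
The clause (!left) is unit, so left = false.
Case green = true:
The clause (cool) is unit, so cool = true.
No clause remains; damp is free.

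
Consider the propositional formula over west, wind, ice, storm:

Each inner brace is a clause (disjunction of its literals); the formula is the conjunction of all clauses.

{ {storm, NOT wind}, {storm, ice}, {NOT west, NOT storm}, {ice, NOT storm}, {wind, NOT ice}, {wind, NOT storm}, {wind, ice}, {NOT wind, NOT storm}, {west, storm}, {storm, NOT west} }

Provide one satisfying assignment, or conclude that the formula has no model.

UNSATISFIABLE

Suppose storm = true.
The clause (NOT west) is unit, so west = false.
The clause (ice) is unit, so ice = true.
The clause (wind) is unit, so wind = true.
Now (NOT wind) is unsatisfied and unit — conflict.
Backtrack on storm: now try storm = false.
The clause (NOT wind) is unit, so wind = false.
The clause (ice) is unit, so ice = true.
Now (NOT ice) is unsatisfied and unit — conflict.
Either choice for storm ends in contradiction.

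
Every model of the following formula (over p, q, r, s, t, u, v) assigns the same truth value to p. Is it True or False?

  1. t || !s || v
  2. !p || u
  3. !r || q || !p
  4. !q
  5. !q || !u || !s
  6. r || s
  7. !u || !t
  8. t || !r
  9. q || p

True

Suppose p = false.
Unit clause (!q) forces q = false.
But (q) is also a unit clause — contradiction.
So every satisfying assignment has p = True.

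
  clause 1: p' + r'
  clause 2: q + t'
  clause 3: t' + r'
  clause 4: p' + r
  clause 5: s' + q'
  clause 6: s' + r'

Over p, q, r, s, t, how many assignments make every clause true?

6

There are 2^5 = 32 truth assignments over (p, q, r, s, t).
Split on t. With t = 1, the clauses containing t are satisfied and t' drops from the rest; 1 of the 2^4 = 16 assignments to the other variables satisfy what remains.
With t = 0, by the same count on the reduced clause set, 5 assignments work.
(One model: p=F, q=F, r=F, s=F, t=F.)
Total: 1 + 5 = 6.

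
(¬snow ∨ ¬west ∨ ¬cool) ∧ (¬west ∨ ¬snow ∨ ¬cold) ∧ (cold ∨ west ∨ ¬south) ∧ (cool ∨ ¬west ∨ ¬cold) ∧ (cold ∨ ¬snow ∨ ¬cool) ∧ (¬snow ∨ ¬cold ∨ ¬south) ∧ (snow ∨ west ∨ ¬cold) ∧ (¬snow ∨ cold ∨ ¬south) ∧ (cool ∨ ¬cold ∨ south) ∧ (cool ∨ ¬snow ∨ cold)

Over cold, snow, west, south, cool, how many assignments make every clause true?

9

There are 2^5 = 32 truth assignments over (cold, snow, west, south, cool).
Split on south. With south = True, the clauses containing south are satisfied and ¬south drops from the rest; 3 of the 2^4 = 16 assignments to the other variables satisfy what remains.
With south = False, by the same count on the reduced clause set, 6 assignments work.
(One model: cold=F, snow=F, west=F, south=F, cool=F.)
Total: 3 + 6 = 9.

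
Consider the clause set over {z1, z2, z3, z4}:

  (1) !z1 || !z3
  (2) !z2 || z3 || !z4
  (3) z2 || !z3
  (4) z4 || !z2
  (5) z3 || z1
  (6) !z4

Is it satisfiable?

Satisfiable

Unit clause (!z4) forces z4 = false.
Unit clause (!z2) forces z2 = false.
Unit clause (!z3) forces z3 = false.
Unit clause (z1) forces z1 = true.
This assignment satisfies each clause.
A satisfying assignment: z1: true; z2: false; z3: false; z4: false.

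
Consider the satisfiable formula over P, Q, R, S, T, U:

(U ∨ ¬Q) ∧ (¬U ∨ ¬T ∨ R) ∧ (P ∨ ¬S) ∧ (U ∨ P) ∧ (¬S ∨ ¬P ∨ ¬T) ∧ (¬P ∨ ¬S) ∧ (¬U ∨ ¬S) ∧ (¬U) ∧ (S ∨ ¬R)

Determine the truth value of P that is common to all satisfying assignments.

True

Suppose P = False.
From the singleton clause (¬S), S = False.
From the singleton clause (U), U = True.
That conflicts with the unit clause (¬U).
So every satisfying assignment has P = True.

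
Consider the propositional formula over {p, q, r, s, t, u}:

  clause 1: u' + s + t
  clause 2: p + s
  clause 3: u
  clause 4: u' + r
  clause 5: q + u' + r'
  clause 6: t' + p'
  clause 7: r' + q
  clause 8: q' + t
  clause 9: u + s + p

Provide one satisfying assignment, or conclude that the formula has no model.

p: 0; q: 1; r: 1; s: 1; t: 1; u: 1

The clause (u) is unit, so u = 1.
The clause (r) is unit, so r = 1.
The clause (q) is unit, so q = 1.
The clause (t) is unit, so t = 1.
The clause (p') is unit, so p = 0.
The clause (s) is unit, so s = 1.
Every clause now holds.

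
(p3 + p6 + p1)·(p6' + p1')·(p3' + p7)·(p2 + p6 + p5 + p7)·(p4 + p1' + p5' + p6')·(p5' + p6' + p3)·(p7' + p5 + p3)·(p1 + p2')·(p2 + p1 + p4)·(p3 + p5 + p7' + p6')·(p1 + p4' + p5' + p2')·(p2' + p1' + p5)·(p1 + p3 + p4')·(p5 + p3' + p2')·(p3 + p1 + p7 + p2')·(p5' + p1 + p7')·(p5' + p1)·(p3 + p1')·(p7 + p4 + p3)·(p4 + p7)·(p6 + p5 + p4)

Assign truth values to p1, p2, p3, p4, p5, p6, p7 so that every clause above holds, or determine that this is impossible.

Suppose p6 = 0.
Suppose p3 = 1.
Unit clause (p7) forces p7 = 1.
Suppose p1 = 1.
Suppose p2 = 1.
Unit clause (p5) forces p5 = 1.
Every clause is now satisfied; p4 is unconstrained.

p1: 1, p2: 1, p3: 1, p4: 1, p5: 1, p6: 0, p7: 1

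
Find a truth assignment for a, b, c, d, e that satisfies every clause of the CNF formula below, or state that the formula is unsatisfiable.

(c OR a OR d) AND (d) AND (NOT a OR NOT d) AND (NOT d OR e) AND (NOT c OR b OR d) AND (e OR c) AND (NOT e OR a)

UNSATISFIABLE

The clause (d) is unit, so d = true.
The clause (NOT a) is unit, so a = false.
The clause (e) is unit, so e = true.
Now (NOT e) is unsatisfied and unit — conflict.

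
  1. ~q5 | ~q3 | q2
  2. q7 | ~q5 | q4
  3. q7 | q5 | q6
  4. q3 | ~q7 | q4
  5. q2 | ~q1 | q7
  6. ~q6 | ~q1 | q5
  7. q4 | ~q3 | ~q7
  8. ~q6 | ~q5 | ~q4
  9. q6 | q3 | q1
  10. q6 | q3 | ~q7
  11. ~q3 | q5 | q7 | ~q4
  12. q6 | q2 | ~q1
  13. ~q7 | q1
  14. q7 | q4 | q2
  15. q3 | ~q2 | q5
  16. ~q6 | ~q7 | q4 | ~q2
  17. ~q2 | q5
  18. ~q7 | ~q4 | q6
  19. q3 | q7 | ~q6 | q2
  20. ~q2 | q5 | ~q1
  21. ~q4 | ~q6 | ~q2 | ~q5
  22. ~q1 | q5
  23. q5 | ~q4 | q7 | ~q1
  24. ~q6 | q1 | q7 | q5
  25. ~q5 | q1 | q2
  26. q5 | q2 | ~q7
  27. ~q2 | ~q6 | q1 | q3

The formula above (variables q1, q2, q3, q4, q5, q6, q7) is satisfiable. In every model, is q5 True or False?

True

Suppose q5 = 0.
Unit clause (~q2) forces q2 = 0.
Unit clause (~q1) forces q1 = 0.
Unit clause (~q7) forces q7 = 0.
Unit clause (q6) forces q6 = 1.
That conflicts with the unit clause (~q6).
So every satisfying assignment has q5 = True.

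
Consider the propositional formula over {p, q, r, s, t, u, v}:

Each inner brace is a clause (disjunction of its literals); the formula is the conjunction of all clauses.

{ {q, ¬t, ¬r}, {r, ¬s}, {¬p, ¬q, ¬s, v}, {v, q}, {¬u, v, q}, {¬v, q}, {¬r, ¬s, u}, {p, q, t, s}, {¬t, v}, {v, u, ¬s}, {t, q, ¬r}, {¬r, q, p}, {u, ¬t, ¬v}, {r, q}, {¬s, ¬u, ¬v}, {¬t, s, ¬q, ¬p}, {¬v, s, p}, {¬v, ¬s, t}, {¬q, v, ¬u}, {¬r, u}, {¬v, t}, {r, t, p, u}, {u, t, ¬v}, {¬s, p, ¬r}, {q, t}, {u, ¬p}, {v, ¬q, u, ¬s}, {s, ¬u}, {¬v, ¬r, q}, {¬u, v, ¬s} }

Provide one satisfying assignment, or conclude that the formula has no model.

UNSATISFIABLE

Case r = True:
Unit clause (u) forces u = True.
Unit clause (s) forces s = True.
Unit clause (¬v) forces v = False.
Now (v) is unsatisfied and unit — conflict.
So r must be the other value — set r = False.
Unit clause (¬s) forces s = False.
Unit clause (q) forces q = True.
Unit clause (¬u) forces u = False.
Unit clause (¬p) forces p = False.
Unit clause (¬v) forces v = False.
Unit clause (¬t) forces t = False.
Now (t) is unsatisfied and unit — conflict.
Either choice for r ends in contradiction.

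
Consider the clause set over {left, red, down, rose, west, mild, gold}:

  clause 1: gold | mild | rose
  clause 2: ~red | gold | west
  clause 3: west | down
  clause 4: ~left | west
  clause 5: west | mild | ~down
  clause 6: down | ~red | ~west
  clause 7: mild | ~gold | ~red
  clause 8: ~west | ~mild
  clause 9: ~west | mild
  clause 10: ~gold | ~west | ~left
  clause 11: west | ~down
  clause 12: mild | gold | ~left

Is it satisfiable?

Branch on west: set west = 1.
(~mild) alone gives mild = 0.
Now (mild) is unsatisfied and unit — conflict.
Undo west and try west = 0.
(down) alone gives down = 1.
Now (~down) is unsatisfied and unit — conflict.
Neither west = 1 nor west = 0 works.
No assignment satisfies every clause.

No, unsatisfiable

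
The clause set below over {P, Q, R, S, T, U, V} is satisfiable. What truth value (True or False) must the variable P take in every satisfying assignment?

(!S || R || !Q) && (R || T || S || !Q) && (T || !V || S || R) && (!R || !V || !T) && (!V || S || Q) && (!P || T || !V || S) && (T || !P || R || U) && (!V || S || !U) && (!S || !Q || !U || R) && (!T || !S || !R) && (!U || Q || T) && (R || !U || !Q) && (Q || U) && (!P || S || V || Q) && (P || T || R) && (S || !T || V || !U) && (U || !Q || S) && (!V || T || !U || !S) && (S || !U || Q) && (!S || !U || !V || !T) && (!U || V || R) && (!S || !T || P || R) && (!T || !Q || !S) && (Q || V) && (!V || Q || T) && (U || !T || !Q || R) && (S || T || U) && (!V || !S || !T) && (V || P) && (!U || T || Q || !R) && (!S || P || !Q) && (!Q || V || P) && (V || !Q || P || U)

True

Suppose P = false.
The clause (V) is unit, so V = true.
Try R = false.
The clause (T) is unit, so T = true.
The clause (!S) is unit, so S = false.
The clause (Q) is unit, so Q = true.
The clause (!U) is unit, so U = false.
But (U) is also a unit clause — contradiction.
Backtrack on R: now try R = true.
The clause (!T) is unit, so T = false.
The clause (Q) is unit, so Q = true.
The clause (!S) is unit, so S = false.
The clause (!U) is unit, so U = false.
But (U) is also a unit clause — contradiction.
Both values of R lead to a conflict.
So every satisfying assignment has P = True.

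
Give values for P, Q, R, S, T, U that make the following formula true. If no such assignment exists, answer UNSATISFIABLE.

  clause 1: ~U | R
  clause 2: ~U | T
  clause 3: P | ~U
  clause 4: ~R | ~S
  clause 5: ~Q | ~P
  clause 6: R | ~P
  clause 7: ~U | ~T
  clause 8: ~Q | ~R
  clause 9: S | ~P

P: 0, Q: 0, R: 0, S: 0, T: 1, U: 0

Case U = 0:
Case R = 0:
From the singleton clause (~P), P = 0.
Every clause is now satisfied; Q, S, T are unconstrained.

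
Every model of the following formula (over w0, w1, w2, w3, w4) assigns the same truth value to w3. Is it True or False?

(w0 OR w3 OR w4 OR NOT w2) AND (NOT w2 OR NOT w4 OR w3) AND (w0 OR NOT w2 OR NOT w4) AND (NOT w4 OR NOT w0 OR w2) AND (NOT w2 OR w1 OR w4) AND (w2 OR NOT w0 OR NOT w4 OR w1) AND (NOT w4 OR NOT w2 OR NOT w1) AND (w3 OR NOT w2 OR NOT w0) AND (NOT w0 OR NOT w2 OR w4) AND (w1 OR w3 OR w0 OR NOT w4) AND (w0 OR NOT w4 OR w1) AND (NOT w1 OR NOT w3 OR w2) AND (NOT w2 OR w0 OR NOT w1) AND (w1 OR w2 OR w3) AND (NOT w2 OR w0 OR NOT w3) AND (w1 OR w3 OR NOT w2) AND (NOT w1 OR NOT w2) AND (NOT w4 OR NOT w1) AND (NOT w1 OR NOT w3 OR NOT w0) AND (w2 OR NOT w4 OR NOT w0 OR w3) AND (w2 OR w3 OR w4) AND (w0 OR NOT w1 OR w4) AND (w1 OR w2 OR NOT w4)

True

Suppose w3 = false.
Case w2 = false:
(w1) alone gives w1 = true.
(NOT w4) alone gives w4 = false.
But (w4) is also a unit clause — contradiction.
So w2 must be the other value — set w2 = true.
(NOT w4) alone gives w4 = false.
(w0) alone gives w0 = true.
But (NOT w0) is also a unit clause — contradiction.
Either choice for w2 ends in contradiction.
So every satisfying assignment has w3 = True.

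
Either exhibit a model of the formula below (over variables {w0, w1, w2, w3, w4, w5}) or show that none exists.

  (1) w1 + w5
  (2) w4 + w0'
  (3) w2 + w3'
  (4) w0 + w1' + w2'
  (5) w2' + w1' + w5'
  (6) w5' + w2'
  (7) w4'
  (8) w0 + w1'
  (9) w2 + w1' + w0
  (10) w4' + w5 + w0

Unit clause (w4') forces w4 = 0.
Unit clause (w0') forces w0 = 0.
Unit clause (w1') forces w1 = 0.
Unit clause (w5) forces w5 = 1.
Unit clause (w2') forces w2 = 0.
Unit clause (w3') forces w3 = 0.
All clauses are satisfied.

w0=0; w1=0; w2=0; w3=0; w4=0; w5=1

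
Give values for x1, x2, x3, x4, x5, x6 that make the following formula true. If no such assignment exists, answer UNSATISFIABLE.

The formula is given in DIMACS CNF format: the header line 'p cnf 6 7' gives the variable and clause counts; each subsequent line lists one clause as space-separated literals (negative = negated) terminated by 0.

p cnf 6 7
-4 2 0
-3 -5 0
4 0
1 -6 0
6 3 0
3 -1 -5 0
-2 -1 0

x1 ↦ False; x2 ↦ True; x3 ↦ True; x4 ↦ True; x5 ↦ False; x6 ↦ False

(x4) alone gives x4 = True.
(x2) alone gives x2 = True.
(¬x1) alone gives x1 = False.
(¬x6) alone gives x6 = False.
(x3) alone gives x3 = True.
(¬x5) alone gives x5 = False.
Every clause now holds.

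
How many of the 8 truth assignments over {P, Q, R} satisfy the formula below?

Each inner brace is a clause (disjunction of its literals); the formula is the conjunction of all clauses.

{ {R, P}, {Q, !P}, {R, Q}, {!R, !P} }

There are 2^3 = 8 truth assignments over (P, Q, R).
Check each against the 4 clauses (columns in the order P, Q, R):
  F F F  ✗ fails (R || P)
  F F T  ✓ satisfies all
  F T F  ✗ fails (R || P)
  F T T  ✓ satisfies all
  T F F  ✗ fails (Q || !P)
  T F T  ✗ fails (Q || !P)
  T T F  ✓ satisfies all
  T T T  ✗ fails (!R || !P)
3 of the 8 rows are models.

3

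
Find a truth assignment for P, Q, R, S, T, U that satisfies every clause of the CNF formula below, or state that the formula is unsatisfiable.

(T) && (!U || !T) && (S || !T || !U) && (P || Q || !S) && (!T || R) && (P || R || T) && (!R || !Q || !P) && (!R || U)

The clause (T) is unit, so T = true.
The clause (!U) is unit, so U = false.
The clause (R) is unit, so R = true.
Now (!R) is unsatisfied and unit — conflict.

UNSATISFIABLE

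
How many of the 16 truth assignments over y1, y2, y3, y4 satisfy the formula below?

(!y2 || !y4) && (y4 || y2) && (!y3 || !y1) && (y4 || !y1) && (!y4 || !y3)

There are 2^4 = 16 truth assignments over (y1, y2, y3, y4).
Check each against the 5 clauses (columns in the order y1, y2, y3, y4):
  F F F F  ✗ fails (y4 || y2)
  F F F T  ✓ satisfies all
  F F T F  ✗ fails (y4 || y2)
  F F T T  ✗ fails (!y4 || !y3)
  F T F F  ✓ satisfies all
  F T F T  ✗ fails (!y2 || !y4)
  F T T F  ✓ satisfies all
  F T T T  ✗ fails (!y2 || !y4)
  T F F F  ✗ fails (y4 || y2)
  T F F T  ✓ satisfies all
  T F T F  ✗ fails (y4 || y2)
  T F T T  ✗ fails (!y3 || !y1)
  T T F F  ✗ fails (y4 || !y1)
  T T F T  ✗ fails (!y2 || !y4)
  T T T F  ✗ fails (!y3 || !y1)
  T T T T  ✗ fails (!y2 || !y4)
4 of the 16 rows are models.

4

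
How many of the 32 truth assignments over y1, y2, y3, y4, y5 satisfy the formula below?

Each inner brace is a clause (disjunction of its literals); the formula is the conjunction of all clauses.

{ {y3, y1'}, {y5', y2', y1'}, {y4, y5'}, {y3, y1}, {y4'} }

4

There are 2^5 = 32 truth assignments over (y1, y2, y3, y4, y5).
Split on y2. With y2 = 1, the clauses containing y2 are satisfied and y2' drops from the rest; 2 of the 2^4 = 16 assignments to the other variables satisfy what remains.
With y2 = 0, by the same count on the reduced clause set, 2 assignments work.
Total: 2 + 2 = 4.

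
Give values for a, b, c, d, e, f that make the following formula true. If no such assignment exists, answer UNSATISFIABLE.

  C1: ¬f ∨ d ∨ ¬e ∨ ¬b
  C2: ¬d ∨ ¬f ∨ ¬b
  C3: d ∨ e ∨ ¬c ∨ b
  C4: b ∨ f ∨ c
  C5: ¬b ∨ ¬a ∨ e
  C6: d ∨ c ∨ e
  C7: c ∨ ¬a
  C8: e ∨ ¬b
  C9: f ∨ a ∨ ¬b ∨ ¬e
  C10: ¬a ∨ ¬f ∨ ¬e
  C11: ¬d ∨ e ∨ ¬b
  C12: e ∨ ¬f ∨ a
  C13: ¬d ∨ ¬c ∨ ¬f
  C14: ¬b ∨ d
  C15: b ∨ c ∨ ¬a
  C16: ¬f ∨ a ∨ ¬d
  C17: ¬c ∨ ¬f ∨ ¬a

Suppose c = True.
Suppose e = True.
Suppose a = False.
Suppose f = False.
The clause (¬b) is unit, so b = False.
Every clause is now satisfied; d is unconstrained.

a: False,  b: False,  c: True,  d: True,  e: True,  f: False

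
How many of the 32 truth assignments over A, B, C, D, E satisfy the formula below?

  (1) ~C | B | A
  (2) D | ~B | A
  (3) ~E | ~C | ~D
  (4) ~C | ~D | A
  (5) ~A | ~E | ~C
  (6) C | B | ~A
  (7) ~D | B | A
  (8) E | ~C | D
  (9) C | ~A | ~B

6

There are 2^5 = 32 truth assignments over (A, B, C, D, E).
Split on D. With D = 1, the clauses containing D are satisfied and ~D drops from the rest; 4 of the 2^4 = 16 assignments to the other variables satisfy what remains.
With D = 0, by the same count on the reduced clause set, 2 assignments work.
Total: 4 + 2 = 6.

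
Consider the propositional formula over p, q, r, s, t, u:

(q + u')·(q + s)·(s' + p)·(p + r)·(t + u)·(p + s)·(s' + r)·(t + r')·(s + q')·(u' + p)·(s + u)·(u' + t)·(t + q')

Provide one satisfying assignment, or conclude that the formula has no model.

Suppose q = 0.
(u') alone gives u = 0.
(s) alone gives s = 1.
(p) alone gives p = 1.
(t) alone gives t = 1.
(r) alone gives r = 1.
This assignment satisfies each clause.

p=1, q=0, r=1, s=1, t=1, u=0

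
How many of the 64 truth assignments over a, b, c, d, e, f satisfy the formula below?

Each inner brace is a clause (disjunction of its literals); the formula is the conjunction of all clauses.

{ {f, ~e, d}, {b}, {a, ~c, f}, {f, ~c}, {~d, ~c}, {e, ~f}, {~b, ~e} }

4

There are 2^6 = 64 truth assignments over (a, b, c, d, e, f).
Split on a. With a = 1, the clauses containing a are satisfied and ~a drops from the rest; 2 of the 2^5 = 32 assignments to the other variables satisfy what remains.
With a = 0, by the same count on the reduced clause set, 2 assignments work.
Total: 2 + 2 = 4.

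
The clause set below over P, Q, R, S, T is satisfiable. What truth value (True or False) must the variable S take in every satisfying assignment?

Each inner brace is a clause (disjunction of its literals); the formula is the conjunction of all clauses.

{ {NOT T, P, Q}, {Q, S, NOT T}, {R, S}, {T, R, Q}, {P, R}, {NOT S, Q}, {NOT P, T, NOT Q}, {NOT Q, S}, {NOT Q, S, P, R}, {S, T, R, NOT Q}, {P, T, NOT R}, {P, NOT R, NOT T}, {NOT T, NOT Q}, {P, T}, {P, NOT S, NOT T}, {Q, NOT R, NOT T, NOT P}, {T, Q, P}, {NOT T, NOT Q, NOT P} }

Suppose S = true.
Unit clause (Q) forces Q = true.
Unit clause (NOT T) forces T = false.
Unit clause (NOT P) forces P = false.
Now (P) is unsatisfied and unit — conflict.
So every satisfying assignment has S = False.

False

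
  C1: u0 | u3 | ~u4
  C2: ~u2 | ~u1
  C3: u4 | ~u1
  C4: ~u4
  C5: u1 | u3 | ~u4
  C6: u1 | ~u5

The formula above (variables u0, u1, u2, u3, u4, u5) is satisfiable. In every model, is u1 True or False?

Suppose u1 = 1.
Unit clause (~u2) forces u2 = 0.
Unit clause (u4) forces u4 = 1.
Now (~u4) is unsatisfied and unit — conflict.
So every satisfying assignment has u1 = False.

False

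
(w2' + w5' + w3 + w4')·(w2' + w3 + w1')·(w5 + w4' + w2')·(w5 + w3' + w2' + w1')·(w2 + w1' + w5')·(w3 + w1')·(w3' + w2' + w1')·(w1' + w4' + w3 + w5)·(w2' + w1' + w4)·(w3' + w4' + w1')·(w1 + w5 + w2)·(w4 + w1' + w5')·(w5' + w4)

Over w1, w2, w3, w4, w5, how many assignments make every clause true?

There are 2^5 = 32 truth assignments over (w1, w2, w3, w4, w5).
Split on w5. With w5 = 1, the clauses containing w5 are satisfied and w5' drops from the rest; 3 of the 2^4 = 16 assignments to the other variables satisfy what remains.
With w5 = 0, by the same count on the reduced clause set, 3 assignments work.
Total: 3 + 3 = 6.

6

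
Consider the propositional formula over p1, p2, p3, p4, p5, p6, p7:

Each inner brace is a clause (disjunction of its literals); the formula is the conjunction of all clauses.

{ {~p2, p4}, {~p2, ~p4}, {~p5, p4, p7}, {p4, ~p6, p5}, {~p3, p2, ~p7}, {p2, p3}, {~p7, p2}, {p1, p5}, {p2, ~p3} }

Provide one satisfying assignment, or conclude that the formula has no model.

Branch on p2: set p2 = 0.
From the singleton clause (p3), p3 = 1.
Now (~p3) is unsatisfied and unit — conflict.
Undo p2 and try p2 = 1.
From the singleton clause (p4), p4 = 1.
Now (~p4) is unsatisfied and unit — conflict.
Either choice for p2 ends in contradiction.

UNSATISFIABLE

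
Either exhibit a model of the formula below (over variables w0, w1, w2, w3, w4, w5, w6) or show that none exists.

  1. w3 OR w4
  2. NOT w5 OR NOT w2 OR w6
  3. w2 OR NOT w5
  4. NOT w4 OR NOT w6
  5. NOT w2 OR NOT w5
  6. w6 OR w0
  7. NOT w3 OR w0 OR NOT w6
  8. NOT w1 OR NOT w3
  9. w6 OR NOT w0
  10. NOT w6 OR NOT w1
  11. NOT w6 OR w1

Branch on w3: set w3 = true.
Unit clause (NOT w1) forces w1 = false.
Unit clause (NOT w6) forces w6 = false.
Unit clause (w0) forces w0 = true.
That conflicts with the unit clause (NOT w0).
So w3 must be the other value — set w3 = false.
Unit clause (w4) forces w4 = true.
Unit clause (NOT w6) forces w6 = false.
Unit clause (w0) forces w0 = true.
That conflicts with the unit clause (NOT w0).
Neither w3 = true nor w3 = false works.

UNSATISFIABLE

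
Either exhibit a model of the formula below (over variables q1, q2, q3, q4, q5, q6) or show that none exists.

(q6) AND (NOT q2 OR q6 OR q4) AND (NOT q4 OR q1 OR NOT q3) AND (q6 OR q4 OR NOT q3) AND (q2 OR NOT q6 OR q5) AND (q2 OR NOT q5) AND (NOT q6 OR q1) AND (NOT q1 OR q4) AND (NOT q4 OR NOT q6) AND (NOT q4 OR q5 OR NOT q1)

(q6) alone gives q6 = true.
(q1) alone gives q1 = true.
(q4) alone gives q4 = true.
That conflicts with the unit clause (NOT q4).

UNSATISFIABLE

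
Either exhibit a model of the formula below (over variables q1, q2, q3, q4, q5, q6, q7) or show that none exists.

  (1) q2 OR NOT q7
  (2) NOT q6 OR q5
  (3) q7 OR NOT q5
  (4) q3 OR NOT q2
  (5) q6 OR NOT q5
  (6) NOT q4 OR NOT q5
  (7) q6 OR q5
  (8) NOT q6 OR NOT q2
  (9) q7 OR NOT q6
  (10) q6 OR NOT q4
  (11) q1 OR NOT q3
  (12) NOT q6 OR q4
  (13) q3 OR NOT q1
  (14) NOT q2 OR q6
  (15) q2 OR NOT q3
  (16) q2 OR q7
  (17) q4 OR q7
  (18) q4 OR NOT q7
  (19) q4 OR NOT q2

Case q2 = true:
From the singleton clause (q3), q3 = true.
From the singleton clause (NOT q6), q6 = false.
That conflicts with the unit clause (q6).
Undo q2 and try q2 = false.
From the singleton clause (NOT q7), q7 = false.
That conflicts with the unit clause (q7).
Either choice for q2 ends in contradiction.

UNSATISFIABLE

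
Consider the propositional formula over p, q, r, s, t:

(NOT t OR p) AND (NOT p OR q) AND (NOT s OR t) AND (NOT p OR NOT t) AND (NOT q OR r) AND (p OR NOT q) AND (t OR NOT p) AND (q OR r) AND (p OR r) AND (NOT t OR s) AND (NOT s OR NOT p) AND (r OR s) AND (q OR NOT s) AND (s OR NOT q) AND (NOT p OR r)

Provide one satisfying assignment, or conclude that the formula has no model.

p=false,  q=false,  r=true,  s=false,  t=false

Try t = false.
(NOT s) alone gives s = false.
(NOT p) alone gives p = false.
(NOT q) alone gives q = false.
(r) alone gives r = true.
All clauses are satisfied.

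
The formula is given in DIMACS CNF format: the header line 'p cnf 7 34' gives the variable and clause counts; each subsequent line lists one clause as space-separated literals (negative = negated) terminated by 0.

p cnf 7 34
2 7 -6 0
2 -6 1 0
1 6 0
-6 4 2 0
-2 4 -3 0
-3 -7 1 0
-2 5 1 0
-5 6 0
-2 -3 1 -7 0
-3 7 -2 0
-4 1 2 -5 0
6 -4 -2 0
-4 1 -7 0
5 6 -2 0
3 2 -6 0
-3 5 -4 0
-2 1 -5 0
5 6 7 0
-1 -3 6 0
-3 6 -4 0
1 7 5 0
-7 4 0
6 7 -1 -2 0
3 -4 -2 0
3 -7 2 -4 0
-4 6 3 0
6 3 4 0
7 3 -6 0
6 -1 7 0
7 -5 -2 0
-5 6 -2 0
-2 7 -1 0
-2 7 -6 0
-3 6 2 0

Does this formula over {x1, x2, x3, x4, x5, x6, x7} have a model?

Yes, satisfiable

Try x1 = True.
Try x5 = True.
The clause (x6) is unit, so x6 = True.
Try x2 = True.
The clause (x7) is unit, so x7 = True.
The clause (x4) is unit, so x4 = True.
The clause (x3) is unit, so x3 = True.
Every clause now holds.
A satisfying assignment: x1=True; x2=True; x3=True; x4=True; x5=True; x6=True; x7=True.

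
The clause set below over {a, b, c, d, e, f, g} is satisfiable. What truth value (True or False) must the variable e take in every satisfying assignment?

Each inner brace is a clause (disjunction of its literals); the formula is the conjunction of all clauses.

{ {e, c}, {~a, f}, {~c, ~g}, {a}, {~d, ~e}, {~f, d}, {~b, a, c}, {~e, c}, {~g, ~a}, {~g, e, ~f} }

False

Suppose e = 1.
Unit clause (a) forces a = 1.
Unit clause (f) forces f = 1.
Unit clause (~d) forces d = 0.
Now (d) is unsatisfied and unit — conflict.
So every satisfying assignment has e = False.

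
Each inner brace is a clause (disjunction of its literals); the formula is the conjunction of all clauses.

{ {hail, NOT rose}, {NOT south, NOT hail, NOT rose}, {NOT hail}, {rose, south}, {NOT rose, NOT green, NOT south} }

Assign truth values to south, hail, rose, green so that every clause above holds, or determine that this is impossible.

south: true,  hail: false,  rose: false,  green: false

From the singleton clause (NOT hail), hail = false.
From the singleton clause (NOT rose), rose = false.
From the singleton clause (south), south = true.
All clauses hold; green can take either value.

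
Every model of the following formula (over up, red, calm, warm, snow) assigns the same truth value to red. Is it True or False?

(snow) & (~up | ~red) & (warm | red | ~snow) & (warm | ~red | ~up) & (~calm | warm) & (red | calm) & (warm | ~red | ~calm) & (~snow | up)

Suppose red = 1.
The clause (snow) is unit, so snow = 1.
The clause (~up) is unit, so up = 0.
That conflicts with the unit clause (up).
So every satisfying assignment has red = False.

False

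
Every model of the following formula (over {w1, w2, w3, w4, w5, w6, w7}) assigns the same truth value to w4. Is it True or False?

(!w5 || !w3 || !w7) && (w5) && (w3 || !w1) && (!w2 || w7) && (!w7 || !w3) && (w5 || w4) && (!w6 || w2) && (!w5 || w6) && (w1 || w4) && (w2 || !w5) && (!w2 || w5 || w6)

True

Suppose w4 = false.
Unit clause (w5) forces w5 = true.
Unit clause (w6) forces w6 = true.
Unit clause (w2) forces w2 = true.
Unit clause (w7) forces w7 = true.
Unit clause (!w3) forces w3 = false.
Unit clause (!w1) forces w1 = false.
But (w1) is also a unit clause — contradiction.
So every satisfying assignment has w4 = True.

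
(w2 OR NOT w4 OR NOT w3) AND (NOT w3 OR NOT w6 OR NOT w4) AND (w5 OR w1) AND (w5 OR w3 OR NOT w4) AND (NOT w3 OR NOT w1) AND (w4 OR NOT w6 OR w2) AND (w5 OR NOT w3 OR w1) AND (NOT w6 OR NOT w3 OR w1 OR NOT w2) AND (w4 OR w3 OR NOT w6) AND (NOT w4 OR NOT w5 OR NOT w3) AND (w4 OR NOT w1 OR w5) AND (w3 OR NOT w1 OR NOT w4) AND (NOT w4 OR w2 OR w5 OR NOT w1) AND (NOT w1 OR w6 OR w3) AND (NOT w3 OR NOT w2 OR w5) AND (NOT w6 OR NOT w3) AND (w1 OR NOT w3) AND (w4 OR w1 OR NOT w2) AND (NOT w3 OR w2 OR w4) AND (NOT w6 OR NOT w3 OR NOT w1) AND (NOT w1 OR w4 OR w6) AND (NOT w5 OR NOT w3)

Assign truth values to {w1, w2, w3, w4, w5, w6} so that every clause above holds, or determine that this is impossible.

Case w5 = true:
Unit clause (NOT w3) forces w3 = false.
Case w4 = true:
Unit clause (NOT w1) forces w1 = false.
No clause remains; w2, w6 are free.

w1 ↦ false; w2 ↦ true; w3 ↦ false; w4 ↦ true; w5 ↦ true; w6 ↦ false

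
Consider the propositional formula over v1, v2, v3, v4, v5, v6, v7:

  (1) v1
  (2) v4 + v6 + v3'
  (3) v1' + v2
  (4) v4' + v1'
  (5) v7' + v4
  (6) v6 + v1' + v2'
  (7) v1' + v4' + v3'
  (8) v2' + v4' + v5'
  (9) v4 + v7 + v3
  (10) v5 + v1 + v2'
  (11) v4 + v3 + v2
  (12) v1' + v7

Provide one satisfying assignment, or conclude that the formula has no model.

UNSATISFIABLE

From the singleton clause (v1), v1 = 1.
From the singleton clause (v2), v2 = 1.
From the singleton clause (v4'), v4 = 0.
From the singleton clause (v7'), v7 = 0.
That conflicts with the unit clause (v7).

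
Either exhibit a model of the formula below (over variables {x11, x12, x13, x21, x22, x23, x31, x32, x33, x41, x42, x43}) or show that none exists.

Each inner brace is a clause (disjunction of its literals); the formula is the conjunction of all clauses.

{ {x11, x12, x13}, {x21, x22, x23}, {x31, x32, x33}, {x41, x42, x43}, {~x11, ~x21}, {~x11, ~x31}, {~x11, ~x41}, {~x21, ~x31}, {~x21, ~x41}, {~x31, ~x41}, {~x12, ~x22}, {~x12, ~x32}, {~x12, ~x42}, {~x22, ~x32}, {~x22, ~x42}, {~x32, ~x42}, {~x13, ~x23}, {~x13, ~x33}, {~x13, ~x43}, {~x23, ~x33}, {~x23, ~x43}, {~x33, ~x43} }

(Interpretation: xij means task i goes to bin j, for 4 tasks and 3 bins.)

Suppose x11 = 0.
Suppose x12 = 1.
(~x22) alone gives x22 = 0.
(~x32) alone gives x32 = 0.
(~x42) alone gives x42 = 0.
Suppose x21 = 1.
(~x31) alone gives x31 = 0.
(x33) alone gives x33 = 1.
(~x41) alone gives x41 = 0.
(x43) alone gives x43 = 1.
Now (~x43) is unsatisfied and unit — conflict.
That branch fails; take x21 = 0 instead.
(x23) alone gives x23 = 1.
(~x13) alone gives x13 = 0.
(~x33) alone gives x33 = 0.
(x31) alone gives x31 = 1.
(~x41) alone gives x41 = 0.
(x43) alone gives x43 = 1.
Now (~x43) is unsatisfied and unit — conflict.
Either choice for x21 ends in contradiction.
That branch fails; take x12 = 0 instead.
(x13) alone gives x13 = 1.
(~x23) alone gives x23 = 0.
(~x33) alone gives x33 = 0.
(~x43) alone gives x43 = 0.
Suppose x21 = 1.
(~x31) alone gives x31 = 0.
(x32) alone gives x32 = 1.
(~x41) alone gives x41 = 0.
(x42) alone gives x42 = 1.
Now (~x42) is unsatisfied and unit — conflict.
That branch fails; take x21 = 0 instead.
(x22) alone gives x22 = 1.
(~x32) alone gives x32 = 0.
(x31) alone gives x31 = 1.
(~x41) alone gives x41 = 0.
(x42) alone gives x42 = 1.
Now (~x42) is unsatisfied and unit — conflict.
Either choice for x21 ends in contradiction.
Either choice for x12 ends in contradiction.
That branch fails; take x11 = 1 instead.
(~x21) alone gives x21 = 0.
(~x31) alone gives x31 = 0.
(~x41) alone gives x41 = 0.
Suppose x22 = 1.
(~x12) alone gives x12 = 0.
(~x32) alone gives x32 = 0.
(x33) alone gives x33 = 1.
(~x42) alone gives x42 = 0.
(x43) alone gives x43 = 1.
Now (~x43) is unsatisfied and unit — conflict.
That branch fails; take x22 = 0 instead.
(x23) alone gives x23 = 1.
(~x13) alone gives x13 = 0.
(~x33) alone gives x33 = 0.
(x32) alone gives x32 = 1.
(~x12) alone gives x12 = 0.
(~x42) alone gives x42 = 0.
(x43) alone gives x43 = 1.
Now (~x43) is unsatisfied and unit — conflict.
Either choice for x22 ends in contradiction.
Either choice for x11 ends in contradiction.

UNSATISFIABLE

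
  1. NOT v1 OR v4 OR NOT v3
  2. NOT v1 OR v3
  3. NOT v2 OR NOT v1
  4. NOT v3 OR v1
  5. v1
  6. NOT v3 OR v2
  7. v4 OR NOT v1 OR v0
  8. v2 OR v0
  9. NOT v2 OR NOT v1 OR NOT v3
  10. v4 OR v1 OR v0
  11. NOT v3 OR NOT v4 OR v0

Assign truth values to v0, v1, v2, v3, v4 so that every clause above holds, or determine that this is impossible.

UNSATISFIABLE

From the singleton clause (v1), v1 = true.
From the singleton clause (v3), v3 = true.
From the singleton clause (v4), v4 = true.
From the singleton clause (NOT v2), v2 = false.
Now (v2) is unsatisfied and unit — conflict.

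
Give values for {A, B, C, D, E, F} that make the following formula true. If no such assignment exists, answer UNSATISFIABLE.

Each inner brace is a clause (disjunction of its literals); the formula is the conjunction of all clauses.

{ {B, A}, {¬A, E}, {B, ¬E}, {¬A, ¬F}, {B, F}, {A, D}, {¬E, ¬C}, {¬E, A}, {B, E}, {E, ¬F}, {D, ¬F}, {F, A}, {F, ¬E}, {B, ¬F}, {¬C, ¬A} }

UNSATISFIABLE

Suppose B = True.
Suppose A = False.
From the singleton clause (D), D = True.
From the singleton clause (¬E), E = False.
From the singleton clause (¬F), F = False.
But (F) is also a unit clause — contradiction.
So A must be the other value — set A = True.
From the singleton clause (E), E = True.
From the singleton clause (¬F), F = False.
But (F) is also a unit clause — contradiction.
Both values of A lead to a conflict.
So B must be the other value — set B = False.
From the singleton clause (A), A = True.
From the singleton clause (E), E = True.
But (¬E) is also a unit clause — contradiction.
Both values of B lead to a conflict.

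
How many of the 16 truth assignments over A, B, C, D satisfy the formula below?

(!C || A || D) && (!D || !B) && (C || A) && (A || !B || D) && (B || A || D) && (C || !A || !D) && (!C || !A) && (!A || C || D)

1

There are 2^4 = 16 truth assignments over (A, B, C, D).
Check each against the 8 clauses (columns in the order A, B, C, D):
  F F F F  ✗ fails (C || A)
  F F F T  ✗ fails (C || A)
  F F T F  ✗ fails (!C || A || D)
  F F T T  ✓ satisfies all
  F T F F  ✗ fails (C || A)
  F T F T  ✗ fails (!D || !B)
  F T T F  ✗ fails (!C || A || D)
  F T T T  ✗ fails (!D || !B)
  T F F F  ✗ fails (!A || C || D)
  T F F T  ✗ fails (C || !A || !D)
  T F T F  ✗ fails (!C || !A)
  T F T T  ✗ fails (!C || !A)
  T T F F  ✗ fails (!A || C || D)
  T T F T  ✗ fails (!D || !B)
  T T T F  ✗ fails (!C || !A)
  T T T T  ✗ fails (!D || !B)
1 of the 16 rows is a model.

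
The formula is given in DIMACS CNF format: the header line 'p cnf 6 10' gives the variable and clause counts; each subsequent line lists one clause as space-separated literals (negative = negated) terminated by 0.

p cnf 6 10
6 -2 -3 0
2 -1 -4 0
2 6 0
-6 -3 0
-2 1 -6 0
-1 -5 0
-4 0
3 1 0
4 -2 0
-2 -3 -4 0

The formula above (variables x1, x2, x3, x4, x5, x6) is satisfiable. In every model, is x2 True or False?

Suppose x2 = True.
From the singleton clause (¬x4), x4 = False.
But (x4) is also a unit clause — contradiction.
So every satisfying assignment has x2 = False.

False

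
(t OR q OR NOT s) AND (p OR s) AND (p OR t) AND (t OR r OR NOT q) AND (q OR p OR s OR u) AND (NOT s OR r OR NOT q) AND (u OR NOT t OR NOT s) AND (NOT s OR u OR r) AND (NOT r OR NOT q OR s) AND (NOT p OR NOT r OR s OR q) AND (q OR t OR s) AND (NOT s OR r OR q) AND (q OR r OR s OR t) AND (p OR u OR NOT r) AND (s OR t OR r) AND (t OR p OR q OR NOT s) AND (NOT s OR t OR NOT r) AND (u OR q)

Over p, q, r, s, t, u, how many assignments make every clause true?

There are 2^6 = 64 truth assignments over (p, q, r, s, t, u).
Split on p. With p = true, the clauses containing p are satisfied and NOT p drops from the rest; 5 of the 2^5 = 32 assignments to the other variables satisfy what remains.
With p = false, by the same count on the reduced clause set, 2 assignments work.
(One model: p=F, q=F, r=T, s=T, t=T, u=T.)
Total: 5 + 2 = 7.

7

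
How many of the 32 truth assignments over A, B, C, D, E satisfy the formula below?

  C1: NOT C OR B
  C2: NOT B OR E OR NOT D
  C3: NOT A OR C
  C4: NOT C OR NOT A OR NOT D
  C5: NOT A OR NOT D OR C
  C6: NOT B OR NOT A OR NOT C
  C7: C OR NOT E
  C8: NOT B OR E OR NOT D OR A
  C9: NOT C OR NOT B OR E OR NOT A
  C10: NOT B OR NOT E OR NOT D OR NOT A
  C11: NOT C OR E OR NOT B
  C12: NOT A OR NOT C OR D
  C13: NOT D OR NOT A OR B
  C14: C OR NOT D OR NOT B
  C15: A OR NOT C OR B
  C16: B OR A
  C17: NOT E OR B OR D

3

There are 2^5 = 32 truth assignments over (A, B, C, D, E).
Split on B. With B = true, the clauses containing B are satisfied and NOT B drops from the rest; 3 of the 2^4 = 16 assignments to the other variables satisfy what remains.
With B = false, by the same count on the reduced clause set, 0 assignments work.
(One model: A=F, B=T, C=F, D=F, E=F.)
Total: 3 + 0 = 3.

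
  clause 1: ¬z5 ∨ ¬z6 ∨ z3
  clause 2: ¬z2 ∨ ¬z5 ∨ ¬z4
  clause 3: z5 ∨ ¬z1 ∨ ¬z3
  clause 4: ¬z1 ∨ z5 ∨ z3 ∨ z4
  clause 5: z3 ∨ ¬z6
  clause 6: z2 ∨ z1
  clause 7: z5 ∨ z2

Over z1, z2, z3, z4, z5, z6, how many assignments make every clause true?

There are 2^6 = 64 truth assignments over (z1, z2, z3, z4, z5, z6).
Split on z5. With z5 = True, the clauses containing z5 are satisfied and ¬z5 drops from the rest; 12 of the 2^5 = 32 assignments to the other variables satisfy what remains.
With z5 = False, by the same count on the reduced clause set, 7 assignments work.
(One model: z1=F, z2=T, z3=F, z4=F, z5=F, z6=F.)
Total: 12 + 7 = 19.

19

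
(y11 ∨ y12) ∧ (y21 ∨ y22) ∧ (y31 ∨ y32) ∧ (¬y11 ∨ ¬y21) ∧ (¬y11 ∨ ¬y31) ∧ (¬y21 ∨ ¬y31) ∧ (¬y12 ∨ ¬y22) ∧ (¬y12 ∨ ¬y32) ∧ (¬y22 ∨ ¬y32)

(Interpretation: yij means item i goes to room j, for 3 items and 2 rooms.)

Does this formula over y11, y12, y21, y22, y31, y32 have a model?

Branch on y11: set y11 = True.
Unit clause (¬y21) forces y21 = False.
Unit clause (y22) forces y22 = True.
Unit clause (¬y31) forces y31 = False.
Unit clause (y32) forces y32 = True.
But (¬y32) is also a unit clause — contradiction.
Backtrack on y11: now try y11 = False.
Unit clause (y12) forces y12 = True.
Unit clause (¬y22) forces y22 = False.
Unit clause (y21) forces y21 = True.
Unit clause (¬y31) forces y31 = False.
Unit clause (y32) forces y32 = True.
But (¬y32) is also a unit clause — contradiction.
Either choice for y11 ends in contradiction.
No assignment satisfies every clause.

No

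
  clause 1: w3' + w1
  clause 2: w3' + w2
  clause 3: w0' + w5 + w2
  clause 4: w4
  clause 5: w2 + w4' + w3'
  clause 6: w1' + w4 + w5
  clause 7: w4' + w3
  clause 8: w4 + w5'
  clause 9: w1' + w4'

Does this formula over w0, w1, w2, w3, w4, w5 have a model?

No, unsatisfiable

The clause (w4) is unit, so w4 = 1.
The clause (w3) is unit, so w3 = 1.
The clause (w1) is unit, so w1 = 1.
But (w1') is also a unit clause — contradiction.
No assignment satisfies every clause.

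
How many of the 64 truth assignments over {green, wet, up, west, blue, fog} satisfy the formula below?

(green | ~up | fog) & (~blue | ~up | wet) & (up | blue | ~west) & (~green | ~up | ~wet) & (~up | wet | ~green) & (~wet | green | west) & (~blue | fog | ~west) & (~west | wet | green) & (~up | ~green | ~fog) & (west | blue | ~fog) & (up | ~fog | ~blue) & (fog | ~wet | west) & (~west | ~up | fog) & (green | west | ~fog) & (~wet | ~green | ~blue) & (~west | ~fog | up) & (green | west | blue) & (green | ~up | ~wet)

3

There are 2^6 = 64 truth assignments over (green, wet, up, west, blue, fog).
Split on west. With west = 1, the clauses containing west are satisfied and ~west drops from the rest; 0 of the 2^5 = 32 assignments to the other variables satisfy what remains.
With west = 0, by the same count on the reduced clause set, 3 assignments work.
(One model: green=F, wet=F, up=F, west=F, blue=T, fog=F.)
Total: 0 + 3 = 3.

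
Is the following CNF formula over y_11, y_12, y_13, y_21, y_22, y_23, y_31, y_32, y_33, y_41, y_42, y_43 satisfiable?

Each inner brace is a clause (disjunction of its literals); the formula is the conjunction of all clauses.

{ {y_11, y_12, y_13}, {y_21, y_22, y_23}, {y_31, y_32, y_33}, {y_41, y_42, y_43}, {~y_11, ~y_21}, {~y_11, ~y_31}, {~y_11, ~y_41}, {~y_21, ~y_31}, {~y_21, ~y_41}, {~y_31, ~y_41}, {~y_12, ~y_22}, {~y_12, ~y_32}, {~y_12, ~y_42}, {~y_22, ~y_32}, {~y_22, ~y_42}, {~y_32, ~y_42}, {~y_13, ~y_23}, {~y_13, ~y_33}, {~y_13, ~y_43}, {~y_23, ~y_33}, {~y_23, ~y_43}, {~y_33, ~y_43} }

Branch on y_11: set y_11 = 0.
Branch on y_12: set y_12 = 1.
From the singleton clause (~y_22), y_22 = 0.
From the singleton clause (~y_32), y_32 = 0.
From the singleton clause (~y_42), y_42 = 0.
Branch on y_21: set y_21 = 1.
From the singleton clause (~y_31), y_31 = 0.
From the singleton clause (y_33), y_33 = 1.
From the singleton clause (~y_41), y_41 = 0.
From the singleton clause (y_43), y_43 = 1.
But (~y_43) is also a unit clause — contradiction.
Backtrack on y_21: now try y_21 = 0.
From the singleton clause (y_23), y_23 = 1.
From the singleton clause (~y_13), y_13 = 0.
From the singleton clause (~y_33), y_33 = 0.
From the singleton clause (y_31), y_31 = 1.
From the singleton clause (~y_41), y_41 = 0.
From the singleton clause (y_43), y_43 = 1.
But (~y_43) is also a unit clause — contradiction.
Either choice for y_21 ends in contradiction.
Backtrack on y_12: now try y_12 = 0.
From the singleton clause (y_13), y_13 = 1.
From the singleton clause (~y_23), y_23 = 0.
From the singleton clause (~y_33), y_33 = 0.
From the singleton clause (~y_43), y_43 = 0.
Branch on y_21: set y_21 = 1.
From the singleton clause (~y_31), y_31 = 0.
From the singleton clause (y_32), y_32 = 1.
From the singleton clause (~y_41), y_41 = 0.
From the singleton clause (y_42), y_42 = 1.
But (~y_42) is also a unit clause — contradiction.
Backtrack on y_21: now try y_21 = 0.
From the singleton clause (y_22), y_22 = 1.
From the singleton clause (~y_32), y_32 = 0.
From the singleton clause (y_31), y_31 = 1.
From the singleton clause (~y_41), y_41 = 0.
From the singleton clause (y_42), y_42 = 1.
But (~y_42) is also a unit clause — contradiction.
Either choice for y_21 ends in contradiction.
Either choice for y_12 ends in contradiction.
Backtrack on y_11: now try y_11 = 1.
From the singleton clause (~y_21), y_21 = 0.
From the singleton clause (~y_31), y_31 = 0.
From the singleton clause (~y_41), y_41 = 0.
Branch on y_22: set y_22 = 1.
From the singleton clause (~y_12), y_12 = 0.
From the singleton clause (~y_32), y_32 = 0.
From the singleton clause (y_33), y_33 = 1.
From the singleton clause (~y_42), y_42 = 0.
From the singleton clause (y_43), y_43 = 1.
But (~y_43) is also a unit clause — contradiction.
Backtrack on y_22: now try y_22 = 0.
From the singleton clause (y_23), y_23 = 1.
From the singleton clause (~y_13), y_13 = 0.
From the singleton clause (~y_33), y_33 = 0.
From the singleton clause (y_32), y_32 = 1.
From the singleton clause (~y_12), y_12 = 0.
From the singleton clause (~y_42), y_42 = 0.
From the singleton clause (y_43), y_43 = 1.
But (~y_43) is also a unit clause — contradiction.
Either choice for y_22 ends in contradiction.
Either choice for y_11 ends in contradiction.
No assignment satisfies every clause.

No, unsatisfiable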